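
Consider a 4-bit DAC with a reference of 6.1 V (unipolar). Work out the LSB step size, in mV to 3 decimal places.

Full-scale span = 6.1 V.
LSB = 6.1 / 2^4 = 6.1 / 16 = 0.38125 V = 381.250 mV.

381.250 mV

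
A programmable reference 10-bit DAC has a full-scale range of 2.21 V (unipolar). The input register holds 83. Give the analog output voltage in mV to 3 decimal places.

LSB = 2.21 V / 2^10 = 2.158 mV.
V_out = 0 + 83 × 0.0021582 V = 0.179131 V.
= 179.131 mV.

179.131 mV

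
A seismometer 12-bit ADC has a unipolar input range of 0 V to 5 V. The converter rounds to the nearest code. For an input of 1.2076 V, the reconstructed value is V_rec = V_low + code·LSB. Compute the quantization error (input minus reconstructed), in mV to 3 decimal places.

0.325 mV

One LSB is 5 V / 4096 = 1.221 mV.
(V_in − V_low)/LSB = (1.2076 − 0)/0.0012207 = 989.2659 → code 989 (round).
V_rec = 0 + 989·0.0012207 = 1.2072754 V.
V_in − V_rec = 0.000324609 V = 0.325 mV.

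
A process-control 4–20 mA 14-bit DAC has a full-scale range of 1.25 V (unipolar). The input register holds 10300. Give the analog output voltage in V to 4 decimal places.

0.7858 V

LSB = 1.25 V / 2^14 = 76.29 µV.
V_out = 0 + 10300 × 7.62939e-05 V = 0.785828 V.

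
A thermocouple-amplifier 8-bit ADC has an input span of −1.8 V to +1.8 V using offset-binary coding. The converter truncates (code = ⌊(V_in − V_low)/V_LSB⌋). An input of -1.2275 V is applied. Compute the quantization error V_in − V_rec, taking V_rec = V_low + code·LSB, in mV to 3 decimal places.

One LSB is 3.6 V / 256 = 14.062 mV.
Scaled input = 40.7111 LSBs, so code = 40.
Reconstructed: -1.2375 V.
V_in − V_rec = 0.01 V = 10.000 mV.

10.000 mV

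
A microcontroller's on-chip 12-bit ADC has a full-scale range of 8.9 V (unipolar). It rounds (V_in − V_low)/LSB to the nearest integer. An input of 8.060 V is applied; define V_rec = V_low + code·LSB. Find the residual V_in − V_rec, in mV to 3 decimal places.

0.894 mV

LSB = 8.9/2^12 = 2.173 mV.
(8.060 − 0)/0.00217285 = 3709.4112; round gives code 3709.
V_rec = 0 + 3709·0.00217285 = 8.0591064 V.
Difference: 0.000893555 V → 0.894 mV.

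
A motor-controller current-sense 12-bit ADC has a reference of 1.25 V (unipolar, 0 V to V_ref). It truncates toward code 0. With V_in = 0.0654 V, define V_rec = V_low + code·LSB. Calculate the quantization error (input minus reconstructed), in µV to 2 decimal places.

92.38 µV

Step size: 1.25 V ÷ 2^12 = 305.18 µV.
(V_in − V_low)/LSB = (0.0654 − 0)/0.000305176 = 214.3027 → code 214 (floor).
Reconstructed: 0.065307617 V.
Difference: 9.23828e-05 V → 92.38 µV.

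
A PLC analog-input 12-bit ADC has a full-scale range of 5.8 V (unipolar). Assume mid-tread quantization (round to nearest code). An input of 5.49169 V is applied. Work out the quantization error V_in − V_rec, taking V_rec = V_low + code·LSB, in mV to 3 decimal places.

0.381 mV

Step size: 5.8 V ÷ 2^12 = 1.416 mV.
(V_in − V_low)/LSB = (5.49169 − 0)/0.00141602 = 3878.2694 → code 3878 (round).
Reconstructed: 5.4913086 V.
V_in − V_rec = 0.000381406 V = 0.381 mV.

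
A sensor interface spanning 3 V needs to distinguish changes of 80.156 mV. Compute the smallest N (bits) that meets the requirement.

6 bits

Number of steps required ≥ 3 V / 80.156 mV = 37.43.
Need 2^N ≥ 37.43; 2^5 = 32, 2^6 = 64.
Minimum N = 6.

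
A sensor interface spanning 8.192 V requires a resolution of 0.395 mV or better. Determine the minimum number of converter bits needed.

15 bits

Number of steps required ≥ 8.192 V / 0.395 mV = 20739.24.
Need 2^N ≥ 20739.24; 2^14 = 16384, 2^15 = 32768.
Minimum N = 15.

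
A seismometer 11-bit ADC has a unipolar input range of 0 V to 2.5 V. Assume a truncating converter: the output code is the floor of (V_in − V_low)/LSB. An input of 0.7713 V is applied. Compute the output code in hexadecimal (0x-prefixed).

code 0x277 (decimal 631)

LSB = 2.5 V / 2048 = 1.221 mV.
(0.7713 − 0) / 0.0012207 = 631.849 LSBs.
So the output code is 631.
In hexadecimal (0x-prefixed): 0x277.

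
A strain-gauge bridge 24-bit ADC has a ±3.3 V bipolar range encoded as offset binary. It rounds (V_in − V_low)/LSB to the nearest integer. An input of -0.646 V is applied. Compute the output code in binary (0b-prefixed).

With 16777216 levels over 6.6 V, one step is 0.39 µV.
(-0.646 − (−3.3)) / 3.93391e-07 = 6746474.434 LSBs.
So the output code is 6746474.
In binary (0b-prefixed): 0b11001101111000101101010.

code 0b11001101111000101101010 (decimal 6746474)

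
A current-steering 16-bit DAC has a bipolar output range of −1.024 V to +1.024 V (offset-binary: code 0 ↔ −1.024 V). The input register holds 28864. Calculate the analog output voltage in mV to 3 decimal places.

-122.000 mV

LSB = 2.048 V / 2^16 = 31.25 µV.
V_out = (−1.024) + 28864 × 3.125e-05 V = -0.122 V.
= -122.000 mV.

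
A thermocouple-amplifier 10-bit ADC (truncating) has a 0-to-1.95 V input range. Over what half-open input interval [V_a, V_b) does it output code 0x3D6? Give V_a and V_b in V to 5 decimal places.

LSB = 1.95/2^10 = 1.904 mV.
Code 0x3D6 = 982 decimal.
V_a = V_low + 982·LSB = 1.87002 V; V_b = V_low + 983·LSB = 1.87192 V.

[1.87002 V, 1.87192 V)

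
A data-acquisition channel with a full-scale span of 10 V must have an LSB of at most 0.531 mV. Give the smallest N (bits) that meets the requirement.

15 bits

Number of steps required ≥ 10 V / 0.531 mV = 18832.39.
Need 2^N ≥ 18832.39; 2^14 = 16384, 2^15 = 32768.
Minimum N = 15.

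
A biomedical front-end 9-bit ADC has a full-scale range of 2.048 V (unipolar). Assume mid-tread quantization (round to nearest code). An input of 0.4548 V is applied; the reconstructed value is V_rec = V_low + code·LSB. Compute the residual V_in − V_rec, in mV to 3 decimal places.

LSB = 2.048/2^9 = 4.000 mV.
(0.4548 − 0)/0.004 = 113.7000; round gives code 114.
V_rec = 0 + 114·0.004 = 0.456 V.
Difference: -0.0012 V → -1.200 mV.

-1.200 mV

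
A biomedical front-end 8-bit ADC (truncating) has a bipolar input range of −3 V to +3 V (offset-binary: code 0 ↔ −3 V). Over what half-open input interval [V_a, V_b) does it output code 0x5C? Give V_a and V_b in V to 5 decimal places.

[-0.84375 V, -0.82031 V)

LSB = 6/2^8 = 23.438 mV.
Code 0x5C = 92 decimal.
V_a = V_low + 92·LSB = -0.84375 V; V_b = V_low + 93·LSB = -0.820312 V.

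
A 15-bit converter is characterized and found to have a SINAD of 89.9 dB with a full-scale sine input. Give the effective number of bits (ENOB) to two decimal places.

14.64 bits

ENOB = (SINAD − 1.76) / 6.02 = (89.9 − 1.76)/6.02 = 14.641.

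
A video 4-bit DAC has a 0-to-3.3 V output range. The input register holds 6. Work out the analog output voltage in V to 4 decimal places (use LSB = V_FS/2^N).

1.2375 V

LSB = 3.3 V / 2^4 = 206.250 mV.
V_out = 0 + 6 × 0.20625 V = 1.2375 V.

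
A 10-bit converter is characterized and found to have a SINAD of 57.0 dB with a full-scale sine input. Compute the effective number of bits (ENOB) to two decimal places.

9.18 bits

ENOB = (SINAD − 1.76) / 6.02 = (57.0 − 1.76)/6.02 = 9.176.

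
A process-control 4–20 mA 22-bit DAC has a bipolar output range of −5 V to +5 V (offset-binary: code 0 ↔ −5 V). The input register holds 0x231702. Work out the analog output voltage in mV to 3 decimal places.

LSB = 10 V / 2^22 = 2.38 µV.
Code 0x231702 = 2299650 decimal.
V_out = (−5) + 2299650 × 2.38419e-06 V = 0.482793 V.
= 482.793 mV.

482.793 mV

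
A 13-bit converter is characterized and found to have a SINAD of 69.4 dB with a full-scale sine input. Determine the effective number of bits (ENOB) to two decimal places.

11.24 bits

ENOB = (SINAD − 1.76) / 6.02 = (69.4 − 1.76)/6.02 = 11.236.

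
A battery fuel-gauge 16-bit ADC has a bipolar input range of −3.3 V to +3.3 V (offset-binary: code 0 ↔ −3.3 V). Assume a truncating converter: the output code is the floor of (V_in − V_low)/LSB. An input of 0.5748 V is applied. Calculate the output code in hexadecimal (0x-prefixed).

With 65536 levels over 6.6 V, one step is 100.71 µV.
(V_in − V_low)/LSB = (0.5748 − (−3.3)) / 0.000100708 = 38475.590.
So the output code is 38475.
In hexadecimal (0x-prefixed): 0x964B.

code 0x964B (decimal 38475)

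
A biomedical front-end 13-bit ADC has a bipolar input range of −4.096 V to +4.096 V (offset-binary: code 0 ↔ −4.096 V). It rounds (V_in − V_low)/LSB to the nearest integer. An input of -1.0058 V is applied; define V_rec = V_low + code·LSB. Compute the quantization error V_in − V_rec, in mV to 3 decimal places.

Step size: 8.192 V ÷ 2^13 = 1.000 mV.
Scaled input = 3090.2000 LSBs, so code = 3090.
Code 3090 maps back to (−4.096) + 3090×0.001 V = -1.006 V.
Error = -1.0058 − (−1.006) = 0.0002 V = 0.200 mV.

0.200 mV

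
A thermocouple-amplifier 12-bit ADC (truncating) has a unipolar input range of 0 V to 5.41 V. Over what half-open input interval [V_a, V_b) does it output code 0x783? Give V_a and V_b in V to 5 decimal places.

LSB = 5.41/2^12 = 1.321 mV.
Code 0x783 = 1923 decimal.
V_a = V_low + 1923·LSB = 2.5399 V; V_b = V_low + 1924·LSB = 2.54122 V.

[2.53990 V, 2.54122 V)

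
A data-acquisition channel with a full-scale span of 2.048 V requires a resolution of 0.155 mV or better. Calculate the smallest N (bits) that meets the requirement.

Number of steps required ≥ 2.048 V / 0.155 mV = 13212.90.
Need 2^N ≥ 13212.90; 2^13 = 8192, 2^14 = 16384.
Minimum N = 14.

14 bits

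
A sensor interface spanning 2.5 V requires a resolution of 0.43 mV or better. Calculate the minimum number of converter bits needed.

13 bits

Number of steps required ≥ 2.5 V / 0.43 mV = 5813.95.
Need 2^N ≥ 5813.95; 2^12 = 4096, 2^13 = 8192.
Minimum N = 13.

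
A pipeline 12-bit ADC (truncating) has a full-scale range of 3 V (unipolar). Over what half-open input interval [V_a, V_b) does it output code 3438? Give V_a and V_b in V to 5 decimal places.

LSB = 3/2^12 = 0.732 mV.
V_a = V_low + 3438·LSB = 2.51807 V; V_b = V_low + 3439·LSB = 2.5188 V.

[2.51807 V, 2.51880 V)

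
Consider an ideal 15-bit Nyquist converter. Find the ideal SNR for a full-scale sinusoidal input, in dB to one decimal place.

92.1 dB

SNR ≈ 6.02·N + 1.76 dB = 6.02·15 + 1.76 = 92.06 dB.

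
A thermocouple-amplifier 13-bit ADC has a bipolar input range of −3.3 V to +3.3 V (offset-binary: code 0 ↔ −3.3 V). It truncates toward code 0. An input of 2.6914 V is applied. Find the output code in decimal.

LSB = 6.6 V / 8192 = 0.806 mV.
(2.6914 − (−3.3)) / 0.000805664 = 7436.598 LSBs.
⌊·⌋(7436.598) = 7436.

code 7436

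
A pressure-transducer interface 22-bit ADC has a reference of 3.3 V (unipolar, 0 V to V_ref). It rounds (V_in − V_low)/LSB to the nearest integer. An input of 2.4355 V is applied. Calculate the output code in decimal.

code 3095523

Full-scale span = 3.3 V; LSB = 3.3/2^22 = 0.79 µV.
Input sits at 3095523.452 steps above V_low.
So the output code is 3095523.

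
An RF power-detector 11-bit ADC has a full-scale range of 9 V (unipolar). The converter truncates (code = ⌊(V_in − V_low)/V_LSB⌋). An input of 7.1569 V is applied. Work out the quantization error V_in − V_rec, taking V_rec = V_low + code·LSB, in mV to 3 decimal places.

2.603 mV

LSB = 9/2^11 = 4.395 mV.
Scaled input = 1628.5924 LSBs, so code = 1628.
Reconstructed: 7.1542969 V.
V_in − V_rec = 0.00260312 V = 2.603 mV.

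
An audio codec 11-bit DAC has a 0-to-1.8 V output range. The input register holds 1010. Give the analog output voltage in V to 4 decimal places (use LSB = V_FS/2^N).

LSB = 1.8 V / 2^11 = 0.879 mV.
V_out = 0 + 1010 × 0.000878906 V = 0.887695 V.

0.8877 V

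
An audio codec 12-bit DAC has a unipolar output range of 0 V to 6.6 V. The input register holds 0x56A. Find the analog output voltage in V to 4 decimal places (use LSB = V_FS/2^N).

2.2333 V

LSB = 6.6 V / 2^12 = 1.611 mV.
Code 0x56A = 1386 decimal.
V_out = 0 + 1386 × 0.00161133 V = 2.2333 V.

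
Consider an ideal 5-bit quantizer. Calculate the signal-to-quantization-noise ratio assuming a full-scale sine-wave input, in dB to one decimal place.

31.9 dB

SNR ≈ 6.02·N + 1.76 dB = 6.02·5 + 1.76 = 31.86 dB.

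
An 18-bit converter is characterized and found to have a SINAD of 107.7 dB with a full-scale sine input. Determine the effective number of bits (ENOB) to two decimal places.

ENOB = (SINAD − 1.76) / 6.02 = (107.7 − 1.76)/6.02 = 17.598.

17.60 bits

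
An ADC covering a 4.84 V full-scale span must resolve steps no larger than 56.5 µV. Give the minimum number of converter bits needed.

Number of steps required ≥ 4.84 V / 56.5 µV = 85663.72.
Need 2^N ≥ 85663.72; 2^16 = 65536, 2^17 = 131072.
Minimum N = 17.

17 bits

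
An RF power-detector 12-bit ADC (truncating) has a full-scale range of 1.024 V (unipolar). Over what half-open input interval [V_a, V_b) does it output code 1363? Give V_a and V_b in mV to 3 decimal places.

LSB = 1.024/2^12 = 250.00 µV.
V_a = V_low + 1363·LSB = 0.34075 V; V_b = V_low + 1364·LSB = 0.341 V.

[340.750 mV, 341.000 mV)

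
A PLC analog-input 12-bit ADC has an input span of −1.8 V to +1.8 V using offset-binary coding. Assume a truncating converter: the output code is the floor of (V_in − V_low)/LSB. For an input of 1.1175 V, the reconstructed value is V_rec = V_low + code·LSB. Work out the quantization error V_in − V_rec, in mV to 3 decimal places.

0.410 mV

One LSB is 3.6 V / 4096 = 0.879 mV.
(1.1175 − (−1.8))/0.000878906 = 3319.4667; ⌊·⌋ gives code 3319.
Reconstructed: 1.1170898 V.
Difference: 0.000410156 V → 0.410 mV.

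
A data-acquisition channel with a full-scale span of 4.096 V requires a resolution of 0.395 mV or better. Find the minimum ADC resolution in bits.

14 bits

Number of steps required ≥ 4.096 V / 0.395 mV = 10369.62.
Need 2^N ≥ 10369.62; 2^13 = 8192, 2^14 = 16384.
Minimum N = 14.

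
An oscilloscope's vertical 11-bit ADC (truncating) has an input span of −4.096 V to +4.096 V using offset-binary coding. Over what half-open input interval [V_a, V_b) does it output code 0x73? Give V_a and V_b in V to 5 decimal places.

LSB = 8.192/2^11 = 4.000 mV.
Code 0x73 = 115 decimal.
V_a = V_low + 115·LSB = -3.636 V; V_b = V_low + 116·LSB = -3.632 V.

[-3.63600 V, -3.63200 V)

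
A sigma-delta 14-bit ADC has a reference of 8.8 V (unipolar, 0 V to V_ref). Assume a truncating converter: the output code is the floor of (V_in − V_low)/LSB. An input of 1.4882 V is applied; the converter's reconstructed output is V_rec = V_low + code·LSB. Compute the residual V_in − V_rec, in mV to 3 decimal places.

0.407 mV

One LSB is 8.8 V / 16384 = 0.537 mV.
(1.4882 − 0)/0.000537109 = 2770.7578; ⌊·⌋ gives code 2770.
Reconstructed: 1.487793 V.
Difference: 0.000407031 V → 0.407 mV.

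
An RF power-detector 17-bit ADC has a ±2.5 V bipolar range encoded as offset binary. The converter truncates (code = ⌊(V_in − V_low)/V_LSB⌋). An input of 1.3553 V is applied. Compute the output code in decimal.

code 101064

With 131072 levels over 5 V, one step is 38.15 µV.
Input sits at 101064.376 steps above V_low.
So the output code is 101064.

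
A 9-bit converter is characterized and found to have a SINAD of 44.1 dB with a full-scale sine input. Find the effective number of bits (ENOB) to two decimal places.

7.03 bits

ENOB = (SINAD − 1.76) / 6.02 = (44.1 − 1.76)/6.02 = 7.033.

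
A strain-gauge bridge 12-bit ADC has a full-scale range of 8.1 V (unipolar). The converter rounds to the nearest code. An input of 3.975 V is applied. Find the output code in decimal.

code 2010

Full-scale span = 8.1 V; LSB = 8.1/2^12 = 1.978 mV.
(V_in − V_low)/LSB = (3.975 − 0) / 0.00197754 = 2010.074.
So the output code is 2010.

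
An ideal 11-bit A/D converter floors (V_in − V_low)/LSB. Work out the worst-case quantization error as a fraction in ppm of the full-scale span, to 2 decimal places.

Truncating → worst-case error = 1 LSB = V_FS/2^11, so 1e+06/2048 = 488.281 ppm of full scale.

488.28 ppm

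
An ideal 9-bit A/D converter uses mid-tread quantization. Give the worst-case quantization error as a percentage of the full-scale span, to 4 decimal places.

Rounding → worst-case error = ½ LSB = V_FS/2^10, so 100/1024 = 0.0976562 % of full scale.

0.0977 %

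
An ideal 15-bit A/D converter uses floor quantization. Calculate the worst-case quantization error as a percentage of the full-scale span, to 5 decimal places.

0.00305 %

Truncating → worst-case error = 1 LSB = V_FS/2^15, so 100/32768 = 0.00305176 % of full scale.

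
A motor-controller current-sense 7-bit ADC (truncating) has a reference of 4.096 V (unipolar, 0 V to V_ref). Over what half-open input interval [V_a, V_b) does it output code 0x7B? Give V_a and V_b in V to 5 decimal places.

[3.93600 V, 3.96800 V)

LSB = 4.096/2^7 = 32.000 mV.
Code 0x7B = 123 decimal.
V_a = V_low + 123·LSB = 3.936 V; V_b = V_low + 124·LSB = 3.968 V.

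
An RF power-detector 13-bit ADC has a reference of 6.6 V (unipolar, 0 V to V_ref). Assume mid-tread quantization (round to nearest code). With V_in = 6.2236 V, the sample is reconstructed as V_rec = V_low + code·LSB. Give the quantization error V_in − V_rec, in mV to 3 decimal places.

-0.155 mV

Step size: 6.6 V ÷ 2^13 = 0.806 mV.
Scaled input = 7724.8078 LSBs, so code = 7725.
Reconstructed: 6.2237549 V.
V_in − V_rec = -0.000154883 V = -0.155 mV.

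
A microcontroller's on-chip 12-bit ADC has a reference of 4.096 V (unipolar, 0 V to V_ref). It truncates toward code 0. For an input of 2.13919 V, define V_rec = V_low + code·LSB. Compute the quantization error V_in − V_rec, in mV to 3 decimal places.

0.190 mV

LSB = 4.096/2^12 = 1.000 mV.
(2.13919 − 0)/0.001 = 2139.1900; ⌊·⌋ gives code 2139.
Reconstructed: 2.139 V.
Difference: 0.00019 V → 0.190 mV.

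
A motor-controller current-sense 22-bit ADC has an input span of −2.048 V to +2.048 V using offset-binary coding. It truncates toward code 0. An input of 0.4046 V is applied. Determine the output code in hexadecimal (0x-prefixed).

LSB = 4.096 V / 4194304 = 0.98 µV.
(V_in − V_low)/LSB = (0.4046 − (−2.048)) / 9.76563e-07 = 2511462.400.
Floor → code 2511462.
In hexadecimal (0x-prefixed): 0x265266.

code 0x265266 (decimal 2511462)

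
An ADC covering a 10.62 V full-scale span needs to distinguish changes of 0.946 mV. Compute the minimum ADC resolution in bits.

14 bits

Number of steps required ≥ 10.62 V / 0.946 mV = 11226.22.
Need 2^N ≥ 11226.22; 2^13 = 8192, 2^14 = 16384.
Minimum N = 14.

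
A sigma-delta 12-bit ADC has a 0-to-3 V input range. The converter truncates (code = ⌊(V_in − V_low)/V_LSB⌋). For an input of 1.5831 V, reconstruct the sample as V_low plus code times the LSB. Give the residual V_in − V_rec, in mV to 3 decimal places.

0.336 mV

One LSB is 3 V / 4096 = 0.732 mV.
Scaled input = 2161.4592 LSBs, so code = 2161.
Reconstructed: 1.5827637 V.
Error = 1.5831 − 1.5827637 = 0.000336328 V = 0.336 mV.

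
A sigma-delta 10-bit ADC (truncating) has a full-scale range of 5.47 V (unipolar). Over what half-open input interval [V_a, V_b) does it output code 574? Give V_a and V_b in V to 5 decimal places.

LSB = 5.47/2^10 = 5.342 mV.
V_a = V_low + 574·LSB = 3.06619 V; V_b = V_low + 575·LSB = 3.07153 V.

[3.06619 V, 3.07153 V)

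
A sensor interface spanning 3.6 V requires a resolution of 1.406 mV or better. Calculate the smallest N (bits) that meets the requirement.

12 bits

Number of steps required ≥ 3.6 V / 1.406 mV = 2560.46.
Need 2^N ≥ 2560.46; 2^11 = 2048, 2^12 = 4096.
Minimum N = 12.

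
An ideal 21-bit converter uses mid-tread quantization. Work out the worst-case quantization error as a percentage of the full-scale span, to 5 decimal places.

0.00002 %

Rounding → worst-case error = ½ LSB = V_FS/2^22, so 100/4194304 = 2.38419e-05 % of full scale.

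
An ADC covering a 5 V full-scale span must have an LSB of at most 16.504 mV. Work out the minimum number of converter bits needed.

Number of steps required ≥ 5 V / 16.504 mV = 302.96.
Need 2^N ≥ 302.96; 2^8 = 256, 2^9 = 512.
Minimum N = 9.

9 bits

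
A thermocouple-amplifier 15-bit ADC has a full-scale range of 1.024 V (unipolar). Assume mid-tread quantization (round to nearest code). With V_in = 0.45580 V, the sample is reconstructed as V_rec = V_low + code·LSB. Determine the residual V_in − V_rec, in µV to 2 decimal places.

-12.50 µV

LSB = 1.024/2^15 = 31.25 µV.
Scaled input = 14585.6000 LSBs, so code = 14586.
Code 14586 maps back to 0 + 14586×3.125e-05 V = 0.4558125 V.
V_in − V_rec = -1.25e-05 V = -12.50 µV.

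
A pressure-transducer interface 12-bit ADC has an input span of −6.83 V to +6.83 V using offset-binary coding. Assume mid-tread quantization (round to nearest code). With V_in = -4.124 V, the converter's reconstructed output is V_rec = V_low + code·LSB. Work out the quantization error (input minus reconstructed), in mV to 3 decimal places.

1.347 mV

LSB = 13.66/2^12 = 3.335 mV.
Scaled input = 811.4038 LSBs, so code = 811.
Code 811 maps back to (−6.83) + 811×0.00333496 V = -4.1253467 V.
V_in − V_rec = 0.00134668 V = 1.347 mV.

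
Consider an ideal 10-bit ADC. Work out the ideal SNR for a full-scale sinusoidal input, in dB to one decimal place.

62.0 dB

SNR ≈ 6.02·N + 1.76 dB = 6.02·10 + 1.76 = 61.96 dB.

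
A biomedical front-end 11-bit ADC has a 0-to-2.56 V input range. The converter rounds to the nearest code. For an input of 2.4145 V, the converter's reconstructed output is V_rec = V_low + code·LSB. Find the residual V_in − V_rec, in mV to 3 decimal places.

Step size: 2.56 V ÷ 2^11 = 1.250 mV.
(2.4145 − 0)/0.00125 = 1931.6000; round gives code 1932.
V_rec = 0 + 1932·0.00125 = 2.415 V.
V_in − V_rec = -0.0005 V = -0.500 mV.

-0.500 mV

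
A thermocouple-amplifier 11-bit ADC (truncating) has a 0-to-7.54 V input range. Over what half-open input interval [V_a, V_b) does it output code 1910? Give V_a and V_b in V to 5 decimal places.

[7.03193 V, 7.03562 V)

LSB = 7.54/2^11 = 3.682 mV.
V_a = V_low + 1910·LSB = 7.03193 V; V_b = V_low + 1911·LSB = 7.03562 V.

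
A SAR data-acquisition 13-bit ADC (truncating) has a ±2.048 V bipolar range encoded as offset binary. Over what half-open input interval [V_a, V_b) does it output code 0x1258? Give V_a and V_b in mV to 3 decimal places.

LSB = 4.096/2^13 = 0.500 mV.
Code 0x1258 = 4696 decimal.
V_a = V_low + 4696·LSB = 0.3 V; V_b = V_low + 4697·LSB = 0.3005 V.

[300.000 mV, 300.500 mV)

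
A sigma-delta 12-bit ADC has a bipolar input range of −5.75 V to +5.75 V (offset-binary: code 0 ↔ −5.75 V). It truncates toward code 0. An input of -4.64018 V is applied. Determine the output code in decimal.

LSB = 11.5 V / 4096 = 2.808 mV.
(-4.64018 − (−5.75)) / 0.00280762 = 395.289 LSBs.
So the output code is 395.

code 395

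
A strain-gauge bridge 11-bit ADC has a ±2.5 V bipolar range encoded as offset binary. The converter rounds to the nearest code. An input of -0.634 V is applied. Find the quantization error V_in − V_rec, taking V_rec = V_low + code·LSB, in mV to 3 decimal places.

LSB = 5/2^11 = 2.441 mV.
Scaled input = 764.3136 LSBs, so code = 764.
V_rec = (−2.5) + 764·0.00244141 = -0.63476562 V.
V_in − V_rec = 0.000765625 V = 0.766 mV.

0.766 mV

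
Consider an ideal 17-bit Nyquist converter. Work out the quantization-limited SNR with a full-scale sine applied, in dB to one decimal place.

104.1 dB

SNR ≈ 6.02·N + 1.76 dB = 6.02·17 + 1.76 = 104.10 dB.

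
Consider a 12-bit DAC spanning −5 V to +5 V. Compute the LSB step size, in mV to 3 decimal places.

2.441 mV

Full-scale span = 10 V.
LSB = 10 / 2^12 = 10 / 4096 = 0.00244141 V = 2.441 mV.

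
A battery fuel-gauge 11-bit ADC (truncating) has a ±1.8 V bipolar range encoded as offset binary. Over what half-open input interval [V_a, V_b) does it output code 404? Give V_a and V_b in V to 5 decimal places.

[-1.08984 V, -1.08809 V)

LSB = 3.6/2^11 = 1.758 mV.
V_a = V_low + 404·LSB = -1.08984 V; V_b = V_low + 405·LSB = -1.08809 V.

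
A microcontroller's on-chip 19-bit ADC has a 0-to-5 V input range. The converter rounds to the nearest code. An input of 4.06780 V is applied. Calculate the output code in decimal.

code 426540

LSB = 5 V / 524288 = 9.54 µV.
Input sits at 426539.745 steps above V_low.
So the output code is 426540.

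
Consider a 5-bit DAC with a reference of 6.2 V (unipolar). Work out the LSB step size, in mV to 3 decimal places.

Full-scale span = 6.2 V.
LSB = 6.2 / 2^5 = 6.2 / 32 = 0.19375 V = 193.750 mV.

193.750 mV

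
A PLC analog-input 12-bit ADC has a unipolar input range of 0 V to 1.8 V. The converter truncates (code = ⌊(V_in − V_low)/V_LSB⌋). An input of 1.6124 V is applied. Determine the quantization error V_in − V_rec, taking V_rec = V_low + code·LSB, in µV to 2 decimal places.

Step size: 1.8 V ÷ 2^12 = 439.45 µV.
Scaled input = 3669.1058 LSBs, so code = 3669.
Code 3669 maps back to 0 + 3669×0.000439453 V = 1.6123535 V.
V_in − V_rec = 4.64844e-05 V = 46.48 µV.

46.48 µV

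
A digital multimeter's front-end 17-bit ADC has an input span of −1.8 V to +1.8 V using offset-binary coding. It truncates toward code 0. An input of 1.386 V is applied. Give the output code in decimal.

LSB = 3.6 V / 131072 = 27.47 µV.
Input sits at 115998.720 steps above V_low.
⌊·⌋(115998.720) = 115998.

code 115998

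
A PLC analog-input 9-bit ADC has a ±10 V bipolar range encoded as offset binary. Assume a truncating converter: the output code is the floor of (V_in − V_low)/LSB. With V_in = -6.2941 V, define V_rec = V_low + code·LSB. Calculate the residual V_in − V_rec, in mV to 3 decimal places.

34.025 mV

Step size: 20 V ÷ 2^9 = 39.062 mV.
(V_in − V_low)/LSB = (-6.2941 − (−10))/0.0390625 = 94.8710 → code 94 (floor).
Reconstructed: -6.328125 V.
V_in − V_rec = 0.034025 V = 34.025 mV.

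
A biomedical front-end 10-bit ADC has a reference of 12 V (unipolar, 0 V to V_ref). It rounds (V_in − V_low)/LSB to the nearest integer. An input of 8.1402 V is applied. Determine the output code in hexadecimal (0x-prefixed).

code 0x2B7 (decimal 695)

Full-scale span = 12 V; LSB = 12/2^10 = 11.719 mV.
(V_in − V_low)/LSB = (8.1402 − 0) / 0.0117188 = 694.630.
So the output code is 695.
In hexadecimal (0x-prefixed): 0x2B7.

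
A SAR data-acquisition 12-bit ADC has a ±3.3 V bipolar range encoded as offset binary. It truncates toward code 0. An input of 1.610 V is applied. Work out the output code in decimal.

With 4096 levels over 6.6 V, one step is 1.611 mV.
(1.610 − (−3.3)) / 0.00161133 = 3047.176 LSBs.
⌊·⌋(3047.176) = 3047.

code 3047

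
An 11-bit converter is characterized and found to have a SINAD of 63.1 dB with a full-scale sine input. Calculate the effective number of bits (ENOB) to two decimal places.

ENOB = (SINAD − 1.76) / 6.02 = (63.1 − 1.76)/6.02 = 10.189.

10.19 bits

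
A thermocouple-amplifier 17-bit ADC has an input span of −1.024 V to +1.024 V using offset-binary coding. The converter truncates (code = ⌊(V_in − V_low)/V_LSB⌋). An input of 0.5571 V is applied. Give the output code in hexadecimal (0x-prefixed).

code 0x18B46 (decimal 101190)

Full-scale span = 2.048 V; LSB = 2.048/2^17 = 15.62 µV.
(0.5571 − (−1.024)) / 1.5625e-05 = 101190.400 LSBs.
⌊·⌋(101190.400) = 101190.
In hexadecimal (0x-prefixed): 0x18B46.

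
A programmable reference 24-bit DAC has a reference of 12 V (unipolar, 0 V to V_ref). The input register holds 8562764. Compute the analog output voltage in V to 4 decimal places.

LSB = 12 V / 2^24 = 0.72 µV.
V_out = 0 + 8562764 × 7.15256e-07 V = 6.12457 V.

6.1246 V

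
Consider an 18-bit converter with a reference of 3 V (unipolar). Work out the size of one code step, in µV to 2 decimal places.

11.44 µV

Full-scale span = 3 V.
LSB = 3 / 2^18 = 3 / 262144 = 1.14441e-05 V = 11.44 µV.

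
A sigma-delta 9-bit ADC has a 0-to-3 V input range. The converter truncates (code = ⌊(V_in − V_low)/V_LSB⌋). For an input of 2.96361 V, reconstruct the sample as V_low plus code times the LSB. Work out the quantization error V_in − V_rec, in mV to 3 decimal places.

One LSB is 3 V / 512 = 5.859 mV.
(2.96361 − 0)/0.00585938 = 505.7894; ⌊·⌋ gives code 505.
Code 505 maps back to 0 + 505×0.00585938 V = 2.9589844 V.
V_in − V_rec = 0.00462563 V = 4.626 mV.

4.626 mV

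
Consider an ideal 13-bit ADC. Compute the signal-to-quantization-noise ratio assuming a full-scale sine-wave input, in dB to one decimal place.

80.0 dB

SNR ≈ 6.02·N + 1.76 dB = 6.02·13 + 1.76 = 80.02 dB.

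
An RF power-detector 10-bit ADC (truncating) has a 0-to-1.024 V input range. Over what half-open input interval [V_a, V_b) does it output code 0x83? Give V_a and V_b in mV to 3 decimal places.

[131.000 mV, 132.000 mV)

LSB = 1.024/2^10 = 1.000 mV.
Code 0x83 = 131 decimal.
V_a = V_low + 131·LSB = 0.131 V; V_b = V_low + 132·LSB = 0.132 V.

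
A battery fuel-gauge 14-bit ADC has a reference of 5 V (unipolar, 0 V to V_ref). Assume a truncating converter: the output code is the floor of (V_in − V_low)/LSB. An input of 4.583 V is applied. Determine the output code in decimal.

LSB = 5 V / 16384 = 305.18 µV.
(V_in − V_low)/LSB = (4.583 − 0) / 0.000305176 = 15017.574.
So the output code is 15017.

code 15017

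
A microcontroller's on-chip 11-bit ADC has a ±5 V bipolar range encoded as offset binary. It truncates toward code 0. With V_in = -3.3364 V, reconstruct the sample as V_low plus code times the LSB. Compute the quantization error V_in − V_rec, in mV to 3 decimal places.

3.444 mV

Step size: 10 V ÷ 2^11 = 4.883 mV.
(V_in − V_low)/LSB = (-3.3364 − (−5))/0.00488281 = 340.7053 → code 340 (floor).
Reconstructed: -3.3398438 V.
Error = -3.3364 − (−3.3398438) = 0.00344375 V = 3.444 mV.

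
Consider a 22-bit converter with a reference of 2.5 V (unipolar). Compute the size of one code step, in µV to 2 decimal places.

Full-scale span = 2.5 V.
LSB = 2.5 / 2^22 = 2.5 / 4194304 = 5.96046e-07 V = 0.60 µV.

0.60 µV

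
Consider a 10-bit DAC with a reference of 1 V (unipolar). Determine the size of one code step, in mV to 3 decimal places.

Full-scale span = 1 V.
LSB = 1 / 2^10 = 1 / 1024 = 0.000976562 V = 0.977 mV.

0.977 mV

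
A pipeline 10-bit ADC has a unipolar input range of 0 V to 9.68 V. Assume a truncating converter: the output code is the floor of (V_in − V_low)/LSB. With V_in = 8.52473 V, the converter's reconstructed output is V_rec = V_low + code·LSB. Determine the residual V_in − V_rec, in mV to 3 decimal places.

7.464 mV

One LSB is 9.68 V / 1024 = 9.453 mV.
(V_in − V_low)/LSB = (8.52473 − 0)/0.00945312 = 901.7896 → code 901 (floor).
Code 901 maps back to 0 + 901×0.00945312 V = 8.5172656 V.
V_in − V_rec = 0.00746437 V = 7.464 mV.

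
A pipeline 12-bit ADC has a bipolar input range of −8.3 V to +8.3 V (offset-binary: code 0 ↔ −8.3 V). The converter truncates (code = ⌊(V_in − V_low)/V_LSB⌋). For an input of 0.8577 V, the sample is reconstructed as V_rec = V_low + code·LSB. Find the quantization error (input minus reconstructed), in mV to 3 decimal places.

One LSB is 16.6 V / 4096 = 4.053 mV.
Scaled input = 2259.6349 LSBs, so code = 2259.
Code 2259 maps back to (−8.3) + 2259×0.00405273 V = 0.85512695 V.
Difference: 0.00257305 V → 2.573 mV.

2.573 mV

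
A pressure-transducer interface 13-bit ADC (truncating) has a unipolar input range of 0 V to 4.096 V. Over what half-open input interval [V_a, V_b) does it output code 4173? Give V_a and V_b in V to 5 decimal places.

[2.08650 V, 2.08700 V)

LSB = 4.096/2^13 = 0.500 mV.
V_a = V_low + 4173·LSB = 2.0865 V; V_b = V_low + 4174·LSB = 2.087 V.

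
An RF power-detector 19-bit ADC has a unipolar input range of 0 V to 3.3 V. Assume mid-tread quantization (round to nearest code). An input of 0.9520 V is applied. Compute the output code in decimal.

code 151249

Full-scale span = 3.3 V; LSB = 3.3/2^19 = 6.29 µV.
Input sits at 151249.144 steps above V_low.
round(151249.144) = 151249.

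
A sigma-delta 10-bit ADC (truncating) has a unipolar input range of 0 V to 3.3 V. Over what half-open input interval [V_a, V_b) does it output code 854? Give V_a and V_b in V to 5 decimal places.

LSB = 3.3/2^10 = 3.223 mV.
V_a = V_low + 854·LSB = 2.75215 V; V_b = V_low + 855·LSB = 2.75537 V.

[2.75215 V, 2.75537 V)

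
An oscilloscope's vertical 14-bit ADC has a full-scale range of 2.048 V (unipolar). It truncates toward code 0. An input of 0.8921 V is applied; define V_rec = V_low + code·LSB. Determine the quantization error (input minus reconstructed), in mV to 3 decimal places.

0.100 mV

Step size: 2.048 V ÷ 2^14 = 125.00 µV.
(0.8921 − 0)/0.000125 = 7136.8000; ⌊·⌋ gives code 7136.
V_rec = 0 + 7136·0.000125 = 0.892 V.
Difference: 0.0001 V → 0.100 mV.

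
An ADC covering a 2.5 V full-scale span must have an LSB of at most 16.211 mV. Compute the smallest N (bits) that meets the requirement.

Number of steps required ≥ 2.5 V / 16.211 mV = 154.22.
Need 2^N ≥ 154.22; 2^7 = 128, 2^8 = 256.
Minimum N = 8.

8 bits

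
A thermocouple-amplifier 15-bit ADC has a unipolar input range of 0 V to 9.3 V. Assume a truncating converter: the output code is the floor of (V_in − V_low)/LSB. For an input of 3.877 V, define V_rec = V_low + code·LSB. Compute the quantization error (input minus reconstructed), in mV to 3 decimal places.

One LSB is 9.3 V / 32768 = 283.81 µV.
(V_in − V_low)/LSB = (3.877 − 0)/0.000283813 = 13660.3802 → code 13660 (floor).
V_rec = 0 + 13660·0.000283813 = 3.8768921 V.
V_in − V_rec = 0.00010791 V = 0.108 mV.

0.108 mV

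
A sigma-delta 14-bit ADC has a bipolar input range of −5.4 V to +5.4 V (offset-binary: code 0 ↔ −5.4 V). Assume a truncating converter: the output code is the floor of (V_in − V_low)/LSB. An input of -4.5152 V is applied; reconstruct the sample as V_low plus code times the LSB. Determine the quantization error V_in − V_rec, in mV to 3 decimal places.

0.181 mV

Step size: 10.8 V ÷ 2^14 = 0.659 mV.
(V_in − V_low)/LSB = (-4.5152 − (−5.4))/0.00065918 = 1342.2744 → code 1342 (floor).
Code 1342 maps back to (−5.4) + 1342×0.00065918 V = -4.5153809 V.
Error = -4.5152 − (−4.5153809) = 0.000180859 V = 0.181 mV.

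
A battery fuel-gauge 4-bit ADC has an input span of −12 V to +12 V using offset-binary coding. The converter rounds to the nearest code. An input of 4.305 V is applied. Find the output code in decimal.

code 11

Full-scale span = 24 V; LSB = 24/2^4 = 1.5000 V.
(V_in − V_low)/LSB = (4.305 − (−12)) / 1.5 = 10.870.
Round → code 11.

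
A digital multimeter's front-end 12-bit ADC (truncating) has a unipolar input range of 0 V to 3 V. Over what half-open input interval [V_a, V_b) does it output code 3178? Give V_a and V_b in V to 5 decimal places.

[2.32764 V, 2.32837 V)

LSB = 3/2^12 = 0.732 mV.
V_a = V_low + 3178·LSB = 2.32764 V; V_b = V_low + 3179·LSB = 2.32837 V.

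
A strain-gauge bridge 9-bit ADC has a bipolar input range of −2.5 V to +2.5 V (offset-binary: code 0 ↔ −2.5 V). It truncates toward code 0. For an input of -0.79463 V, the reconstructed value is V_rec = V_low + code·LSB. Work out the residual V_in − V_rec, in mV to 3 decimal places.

6.151 mV

Step size: 5 V ÷ 2^9 = 9.766 mV.
(V_in − V_low)/LSB = (-0.79463 − (−2.5))/0.00976562 = 174.6299 → code 174 (floor).
V_rec = (−2.5) + 174·0.00976562 = -0.80078125 V.
Difference: 0.00615125 V → 6.151 mV.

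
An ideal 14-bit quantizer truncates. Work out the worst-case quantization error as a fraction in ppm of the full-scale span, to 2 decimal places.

61.04 ppm

Truncating → worst-case error = 1 LSB = V_FS/2^14, so 1e+06/16384 = 61.0352 ppm of full scale.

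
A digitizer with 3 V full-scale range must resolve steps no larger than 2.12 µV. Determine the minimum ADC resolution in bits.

21 bits

Number of steps required ≥ 3 V / 2.12 µV = 1415094.34.
Need 2^N ≥ 1415094.34; 2^20 = 1048576, 2^21 = 2097152.
Minimum N = 21.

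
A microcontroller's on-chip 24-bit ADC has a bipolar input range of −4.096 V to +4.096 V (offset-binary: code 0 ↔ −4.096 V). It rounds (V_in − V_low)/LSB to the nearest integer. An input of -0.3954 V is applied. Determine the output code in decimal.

Full-scale span = 8.192 V; LSB = 8.192/2^24 = 0.49 µV.
(-0.3954 − (−4.096)) / 4.88281e-07 = 7578828.800 LSBs.
So the output code is 7578829.

code 7578829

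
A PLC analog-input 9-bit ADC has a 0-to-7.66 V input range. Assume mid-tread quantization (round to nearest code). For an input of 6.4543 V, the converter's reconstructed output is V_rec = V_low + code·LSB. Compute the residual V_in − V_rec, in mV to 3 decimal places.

Step size: 7.66 V ÷ 2^9 = 14.961 mV.
(6.4543 − 0)/0.0149609 = 431.4101; round gives code 431.
Reconstructed: 6.4481641 V.
Difference: 0.00613594 V → 6.136 mV.

6.136 mV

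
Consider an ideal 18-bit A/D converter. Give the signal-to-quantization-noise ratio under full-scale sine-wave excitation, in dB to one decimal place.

SNR ≈ 6.02·N + 1.76 dB = 6.02·18 + 1.76 = 110.12 dB.

110.1 dB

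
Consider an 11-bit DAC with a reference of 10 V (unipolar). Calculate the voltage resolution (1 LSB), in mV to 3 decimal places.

Full-scale span = 10 V.
LSB = 10 / 2^11 = 10 / 2048 = 0.00488281 V = 4.883 mV.

4.883 mV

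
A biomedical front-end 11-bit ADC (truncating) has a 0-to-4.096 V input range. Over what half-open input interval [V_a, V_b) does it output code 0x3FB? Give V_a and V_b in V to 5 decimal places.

LSB = 4.096/2^11 = 2.000 mV.
Code 0x3FB = 1019 decimal.
V_a = V_low + 1019·LSB = 2.038 V; V_b = V_low + 1020·LSB = 2.04 V.

[2.03800 V, 2.04000 V)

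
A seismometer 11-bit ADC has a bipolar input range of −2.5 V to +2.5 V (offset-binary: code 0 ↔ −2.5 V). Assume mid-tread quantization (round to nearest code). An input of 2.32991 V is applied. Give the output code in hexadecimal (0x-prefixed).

code 0x7BA (decimal 1978)

LSB = 5 V / 2048 = 2.441 mV.
Input sits at 1978.331 steps above V_low.
So the output code is 1978.
In hexadecimal (0x-prefixed): 0x7BA.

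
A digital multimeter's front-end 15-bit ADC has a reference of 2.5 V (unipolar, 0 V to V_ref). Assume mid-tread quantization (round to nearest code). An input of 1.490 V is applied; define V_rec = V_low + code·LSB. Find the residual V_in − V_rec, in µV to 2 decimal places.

Step size: 2.5 V ÷ 2^15 = 76.29 µV.
(1.490 − 0)/7.62939e-05 = 19529.7280; round gives code 19530.
Reconstructed: 1.4900208 V.
Difference: -2.0752e-05 V → -20.75 µV.

-20.75 µV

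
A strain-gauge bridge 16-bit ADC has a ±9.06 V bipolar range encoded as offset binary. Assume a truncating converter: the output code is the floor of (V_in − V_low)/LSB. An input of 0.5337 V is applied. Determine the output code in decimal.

Full-scale span = 18.12 V; LSB = 18.12/2^16 = 276.49 µV.
(0.5337 − (−9.06)) / 0.000276489 = 34698.274 LSBs.
⌊·⌋(34698.274) = 34698.

code 34698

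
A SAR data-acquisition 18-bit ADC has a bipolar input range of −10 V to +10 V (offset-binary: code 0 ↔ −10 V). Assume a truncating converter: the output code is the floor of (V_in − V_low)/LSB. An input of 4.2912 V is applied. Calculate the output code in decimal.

With 262144 levels over 20 V, one step is 76.29 µV.
Input sits at 187317.617 steps above V_low.
So the output code is 187317.

code 187317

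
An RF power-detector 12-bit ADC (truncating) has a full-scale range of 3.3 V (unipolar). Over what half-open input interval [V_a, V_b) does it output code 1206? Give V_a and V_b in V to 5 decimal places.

LSB = 3.3/2^12 = 0.806 mV.
V_a = V_low + 1206·LSB = 0.971631 V; V_b = V_low + 1207·LSB = 0.972437 V.

[0.97163 V, 0.97244 V)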